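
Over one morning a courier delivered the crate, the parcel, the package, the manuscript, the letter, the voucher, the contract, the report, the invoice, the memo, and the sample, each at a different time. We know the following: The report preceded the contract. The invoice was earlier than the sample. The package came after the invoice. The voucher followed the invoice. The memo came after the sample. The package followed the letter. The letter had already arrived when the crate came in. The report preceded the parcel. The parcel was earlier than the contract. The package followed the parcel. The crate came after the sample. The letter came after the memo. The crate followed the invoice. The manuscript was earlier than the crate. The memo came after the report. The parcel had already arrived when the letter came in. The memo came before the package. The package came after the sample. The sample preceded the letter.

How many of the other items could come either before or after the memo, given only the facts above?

Forced before the memo: the invoice, the report, and the sample; forced after the memo: the crate, the letter, and the package.
That leaves the contract, the manuscript, the parcel, and the voucher with no forced order relative to the memo — 4.

4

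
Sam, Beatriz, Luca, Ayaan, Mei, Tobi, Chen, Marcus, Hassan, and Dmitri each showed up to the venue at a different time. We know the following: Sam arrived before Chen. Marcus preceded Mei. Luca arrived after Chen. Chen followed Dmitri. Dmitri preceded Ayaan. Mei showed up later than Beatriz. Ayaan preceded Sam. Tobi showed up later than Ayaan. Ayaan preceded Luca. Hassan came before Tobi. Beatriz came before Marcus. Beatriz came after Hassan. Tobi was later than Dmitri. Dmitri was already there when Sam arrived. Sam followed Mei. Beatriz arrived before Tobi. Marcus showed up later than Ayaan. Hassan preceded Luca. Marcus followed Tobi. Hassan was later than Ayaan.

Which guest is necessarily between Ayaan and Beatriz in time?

Tracing the constraints gives Ayaan → Hassan → Beatriz, so Hassan sits after Ayaan and before Beatriz.
No other guest is forced both after Ayaan and before Beatriz.

Hassan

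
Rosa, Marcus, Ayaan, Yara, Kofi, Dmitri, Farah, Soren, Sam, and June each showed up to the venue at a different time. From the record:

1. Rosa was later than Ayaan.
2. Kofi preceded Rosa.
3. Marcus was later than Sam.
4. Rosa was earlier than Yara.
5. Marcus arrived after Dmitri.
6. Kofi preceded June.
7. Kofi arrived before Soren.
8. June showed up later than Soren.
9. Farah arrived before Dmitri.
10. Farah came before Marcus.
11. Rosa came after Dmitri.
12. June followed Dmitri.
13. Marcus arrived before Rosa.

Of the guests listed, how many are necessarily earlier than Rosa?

6

Directly stated before Rosa: Ayaan, Dmitri, Kofi, and Marcus.
Farah reaches Rosa via Farah → Dmitri → Rosa.
Sam reaches Rosa via Sam → Marcus → Rosa.
No chain forces Yara (or any of the others) ahead of Rosa.
That's Ayaan, Dmitri, Farah, Kofi, Marcus, and Sam — 6 in all.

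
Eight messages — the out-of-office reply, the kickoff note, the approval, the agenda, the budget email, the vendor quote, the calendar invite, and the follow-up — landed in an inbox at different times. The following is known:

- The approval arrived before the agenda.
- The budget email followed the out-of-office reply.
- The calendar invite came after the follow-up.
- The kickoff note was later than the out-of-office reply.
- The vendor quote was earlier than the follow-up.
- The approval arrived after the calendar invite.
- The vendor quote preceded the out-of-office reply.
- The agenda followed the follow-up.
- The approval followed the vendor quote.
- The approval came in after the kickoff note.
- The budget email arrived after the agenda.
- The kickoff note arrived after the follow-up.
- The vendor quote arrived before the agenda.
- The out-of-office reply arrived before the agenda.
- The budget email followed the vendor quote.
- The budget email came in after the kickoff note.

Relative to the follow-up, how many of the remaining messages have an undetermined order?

Forced before the follow-up: the vendor quote; forced after the follow-up: the agenda, the approval, the budget email, the calendar invite, and the kickoff note.
That leaves the out-of-office reply with no forced order relative to the follow-up — 1.

1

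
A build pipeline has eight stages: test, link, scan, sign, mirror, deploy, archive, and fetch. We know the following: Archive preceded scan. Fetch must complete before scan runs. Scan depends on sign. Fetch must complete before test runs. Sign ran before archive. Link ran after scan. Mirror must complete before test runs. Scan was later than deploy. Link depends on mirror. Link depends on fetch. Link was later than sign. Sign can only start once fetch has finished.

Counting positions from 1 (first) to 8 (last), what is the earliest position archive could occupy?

Fetch and sign must both come before archive — 2 forced predecessors.
Nothing else is forced ahead of archive, so its earliest slot is position 2 + 1 = 3.

3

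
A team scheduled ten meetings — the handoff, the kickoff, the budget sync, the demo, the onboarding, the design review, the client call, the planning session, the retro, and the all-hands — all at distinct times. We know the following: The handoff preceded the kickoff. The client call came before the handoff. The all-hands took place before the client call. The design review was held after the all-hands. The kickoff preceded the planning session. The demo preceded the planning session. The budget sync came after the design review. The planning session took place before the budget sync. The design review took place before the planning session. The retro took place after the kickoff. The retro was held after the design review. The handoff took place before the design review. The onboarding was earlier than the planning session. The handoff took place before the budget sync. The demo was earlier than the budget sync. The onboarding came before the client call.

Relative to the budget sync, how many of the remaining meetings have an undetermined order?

1

Forced before the budget sync: the all-hands, the client call, the demo, the design review, the handoff, the kickoff, the onboarding, and the planning session.
That leaves the retro with no forced order relative to the budget sync — 1.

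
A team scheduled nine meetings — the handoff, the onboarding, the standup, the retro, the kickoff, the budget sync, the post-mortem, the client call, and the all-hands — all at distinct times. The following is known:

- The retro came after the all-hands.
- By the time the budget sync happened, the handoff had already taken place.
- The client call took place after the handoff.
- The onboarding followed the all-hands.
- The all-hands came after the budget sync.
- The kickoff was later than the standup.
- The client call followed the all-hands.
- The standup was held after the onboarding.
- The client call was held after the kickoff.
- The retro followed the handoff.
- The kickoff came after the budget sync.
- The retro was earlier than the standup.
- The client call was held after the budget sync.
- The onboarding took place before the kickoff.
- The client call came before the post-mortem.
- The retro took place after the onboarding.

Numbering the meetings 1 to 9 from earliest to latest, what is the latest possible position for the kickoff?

The kickoff must come before the client call and the post-mortem — 2 meetings forced after it.
Everything else can be placed before the kickoff in some valid order, so the kickoff can sit as late as position 9 − 2 = 7.

7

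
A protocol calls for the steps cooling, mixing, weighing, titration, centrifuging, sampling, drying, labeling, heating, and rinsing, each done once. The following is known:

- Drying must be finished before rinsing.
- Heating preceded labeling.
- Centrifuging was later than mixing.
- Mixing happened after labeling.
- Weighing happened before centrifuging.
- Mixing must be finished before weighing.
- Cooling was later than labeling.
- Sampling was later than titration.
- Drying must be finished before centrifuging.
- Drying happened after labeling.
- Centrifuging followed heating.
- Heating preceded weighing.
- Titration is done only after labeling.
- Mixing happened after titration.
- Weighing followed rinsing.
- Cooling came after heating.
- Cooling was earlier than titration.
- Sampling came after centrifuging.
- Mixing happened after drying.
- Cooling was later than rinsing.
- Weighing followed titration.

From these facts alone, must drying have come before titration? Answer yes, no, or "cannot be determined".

yes

Chain the constraints: drying → rinsing → cooling → titration. Each link is directly stated, so drying comes before titration.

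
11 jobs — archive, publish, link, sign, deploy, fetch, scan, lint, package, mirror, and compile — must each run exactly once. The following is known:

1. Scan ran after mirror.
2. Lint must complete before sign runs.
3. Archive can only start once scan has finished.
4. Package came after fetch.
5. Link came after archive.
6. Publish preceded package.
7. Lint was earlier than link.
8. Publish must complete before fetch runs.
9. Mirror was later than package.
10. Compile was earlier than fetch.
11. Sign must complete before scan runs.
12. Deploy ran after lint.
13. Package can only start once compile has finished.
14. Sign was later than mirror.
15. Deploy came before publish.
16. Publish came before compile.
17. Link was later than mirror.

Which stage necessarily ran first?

lint

Lint has a chain of constraints placing it before every other stage, so lint must be first.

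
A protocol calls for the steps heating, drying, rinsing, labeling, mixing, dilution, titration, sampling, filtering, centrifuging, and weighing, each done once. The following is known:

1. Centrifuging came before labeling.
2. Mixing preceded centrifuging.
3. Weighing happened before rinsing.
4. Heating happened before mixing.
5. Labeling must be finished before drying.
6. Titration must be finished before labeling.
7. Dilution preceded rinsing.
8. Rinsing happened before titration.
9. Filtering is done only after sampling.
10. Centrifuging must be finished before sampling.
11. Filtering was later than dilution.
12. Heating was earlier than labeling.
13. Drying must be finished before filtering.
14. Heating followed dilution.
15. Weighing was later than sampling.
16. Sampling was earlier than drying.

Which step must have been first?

dilution

Dilution has a chain of constraints placing it before every other step, so dilution must be first.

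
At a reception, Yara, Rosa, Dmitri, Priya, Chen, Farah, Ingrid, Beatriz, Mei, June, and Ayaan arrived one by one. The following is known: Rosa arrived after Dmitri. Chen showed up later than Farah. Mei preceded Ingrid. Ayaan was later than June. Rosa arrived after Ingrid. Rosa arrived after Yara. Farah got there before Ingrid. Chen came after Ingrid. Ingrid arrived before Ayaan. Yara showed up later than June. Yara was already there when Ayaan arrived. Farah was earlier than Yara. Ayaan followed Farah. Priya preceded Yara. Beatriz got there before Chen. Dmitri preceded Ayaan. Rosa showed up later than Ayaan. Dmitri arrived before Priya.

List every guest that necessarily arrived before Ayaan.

Dmitri, Farah, Ingrid, June, Mei, Priya, Yara

Directly stated before Ayaan: Dmitri, Farah, Ingrid, June, and Yara.
Mei reaches Ayaan via Mei → Ingrid → Ayaan.
Priya reaches Ayaan via Priya → Yara → Ayaan.
No chain forces Rosa (or any of the others) ahead of Ayaan.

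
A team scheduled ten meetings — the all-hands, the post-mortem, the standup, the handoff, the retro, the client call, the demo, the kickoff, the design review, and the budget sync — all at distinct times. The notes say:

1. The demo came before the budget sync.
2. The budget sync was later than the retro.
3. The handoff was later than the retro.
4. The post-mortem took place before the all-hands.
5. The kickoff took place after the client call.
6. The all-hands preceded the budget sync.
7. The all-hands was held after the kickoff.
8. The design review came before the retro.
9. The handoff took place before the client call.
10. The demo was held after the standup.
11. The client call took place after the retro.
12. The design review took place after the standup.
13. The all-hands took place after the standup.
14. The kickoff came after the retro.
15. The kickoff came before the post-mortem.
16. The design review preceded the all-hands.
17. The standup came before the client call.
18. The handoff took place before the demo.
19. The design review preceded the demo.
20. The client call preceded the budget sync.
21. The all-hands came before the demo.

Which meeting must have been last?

the budget sync

Every other meeting has a chain of constraints placing it before the budget sync, so the budget sync is last.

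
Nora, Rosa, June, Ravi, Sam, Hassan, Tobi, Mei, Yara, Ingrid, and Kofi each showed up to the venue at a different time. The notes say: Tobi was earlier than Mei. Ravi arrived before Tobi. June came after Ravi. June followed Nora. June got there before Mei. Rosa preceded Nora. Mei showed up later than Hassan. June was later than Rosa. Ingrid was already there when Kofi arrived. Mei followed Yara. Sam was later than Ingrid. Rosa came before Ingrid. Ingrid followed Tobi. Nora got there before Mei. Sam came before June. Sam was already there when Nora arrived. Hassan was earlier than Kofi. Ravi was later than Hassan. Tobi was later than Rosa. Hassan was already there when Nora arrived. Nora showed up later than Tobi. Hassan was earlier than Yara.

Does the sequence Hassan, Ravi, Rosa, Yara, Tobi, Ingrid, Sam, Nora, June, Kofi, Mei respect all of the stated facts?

yes

Check each stated constraint against the proposed order — e.g. Hassan is ahead of Kofi; Hassan is ahead of Mei. Every pair is in the required order; nothing is violated.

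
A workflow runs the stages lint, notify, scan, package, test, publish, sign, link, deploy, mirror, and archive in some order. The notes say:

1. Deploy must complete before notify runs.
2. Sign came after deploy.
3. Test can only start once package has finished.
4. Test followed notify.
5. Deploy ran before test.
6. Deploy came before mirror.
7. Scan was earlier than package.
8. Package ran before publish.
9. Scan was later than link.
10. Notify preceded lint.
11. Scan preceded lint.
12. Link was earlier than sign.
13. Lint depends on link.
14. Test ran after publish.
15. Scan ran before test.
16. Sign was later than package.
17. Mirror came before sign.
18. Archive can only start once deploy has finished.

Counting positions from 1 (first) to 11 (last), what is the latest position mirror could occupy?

Mirror must come before sign — 1 stage forced after it.
Everything else can be placed before mirror in some valid order, so mirror can sit as late as position 11 − 1 = 10.

10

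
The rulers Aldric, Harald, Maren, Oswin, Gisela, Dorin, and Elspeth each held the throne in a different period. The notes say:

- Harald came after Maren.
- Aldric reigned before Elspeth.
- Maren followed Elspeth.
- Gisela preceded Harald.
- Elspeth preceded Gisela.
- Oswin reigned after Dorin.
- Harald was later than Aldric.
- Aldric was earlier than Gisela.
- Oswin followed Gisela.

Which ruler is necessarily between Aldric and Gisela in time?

Elspeth

Tracing the constraints gives Aldric → Elspeth → Gisela, so Elspeth sits after Aldric and before Gisela.
No other ruler is forced both after Aldric and before Gisela.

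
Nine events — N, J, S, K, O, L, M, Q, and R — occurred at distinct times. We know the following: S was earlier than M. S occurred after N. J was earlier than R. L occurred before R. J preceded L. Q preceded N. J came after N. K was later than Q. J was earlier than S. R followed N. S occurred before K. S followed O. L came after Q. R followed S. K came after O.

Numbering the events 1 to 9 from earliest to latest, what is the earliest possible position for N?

2

Q must come before N — 1 forced predecessor.
Nothing else is forced ahead of N, so its earliest slot is position 1 + 1 = 2.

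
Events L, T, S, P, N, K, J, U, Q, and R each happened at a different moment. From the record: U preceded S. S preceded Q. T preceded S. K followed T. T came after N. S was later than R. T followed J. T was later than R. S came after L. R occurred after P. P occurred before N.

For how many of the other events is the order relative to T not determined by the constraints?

2

Forced before T: J, N, P, and R; forced after T: K, Q, and S.
That leaves L and U with no forced order relative to T — 2.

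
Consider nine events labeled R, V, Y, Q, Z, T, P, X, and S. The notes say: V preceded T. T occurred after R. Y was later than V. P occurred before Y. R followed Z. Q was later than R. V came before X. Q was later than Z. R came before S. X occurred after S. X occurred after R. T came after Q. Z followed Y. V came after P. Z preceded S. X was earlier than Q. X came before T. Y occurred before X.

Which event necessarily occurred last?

Every other event has a chain of constraints placing it before T, so T is last.

T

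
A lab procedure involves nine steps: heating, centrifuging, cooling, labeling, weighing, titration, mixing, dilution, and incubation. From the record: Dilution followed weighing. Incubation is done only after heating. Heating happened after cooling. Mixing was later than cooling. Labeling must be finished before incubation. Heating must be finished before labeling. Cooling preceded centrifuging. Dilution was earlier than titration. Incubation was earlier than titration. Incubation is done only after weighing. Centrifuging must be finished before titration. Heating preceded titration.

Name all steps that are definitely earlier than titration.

centrifuging, cooling, dilution, heating, incubation, labeling, weighing

Directly stated before titration: centrifuging, dilution, heating, and incubation.
Cooling reaches titration via cooling → heating → titration.
Labeling reaches titration via labeling → incubation → titration.
Weighing reaches titration via weighing → dilution → titration.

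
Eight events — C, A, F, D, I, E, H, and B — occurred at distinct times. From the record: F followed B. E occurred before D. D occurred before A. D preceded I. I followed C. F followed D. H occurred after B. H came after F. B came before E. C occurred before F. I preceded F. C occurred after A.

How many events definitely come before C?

Directly stated before C: A.
B reaches C via B → E → D → A → C.
D reaches C via D → A → C.
E reaches C via E → D → A → C.
That's A, B, D, and E — 4 in all.

4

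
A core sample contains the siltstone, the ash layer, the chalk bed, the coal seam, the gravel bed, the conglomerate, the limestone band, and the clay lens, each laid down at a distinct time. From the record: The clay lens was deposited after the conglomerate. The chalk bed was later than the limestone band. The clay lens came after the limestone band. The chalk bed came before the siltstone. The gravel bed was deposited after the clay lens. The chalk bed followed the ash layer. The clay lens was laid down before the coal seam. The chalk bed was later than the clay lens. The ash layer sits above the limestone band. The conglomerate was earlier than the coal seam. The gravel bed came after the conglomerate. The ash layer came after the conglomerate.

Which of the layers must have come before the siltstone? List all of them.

the ash layer, the chalk bed, the clay lens, the conglomerate, the limestone band

Directly stated before the siltstone: the chalk bed.
The ash layer reaches the siltstone via the ash layer → the chalk bed → the siltstone.
The clay lens reaches the siltstone via the clay lens → the chalk bed → the siltstone.
The conglomerate reaches the siltstone via the conglomerate → the clay lens → the chalk bed → the siltstone.
Likewise the limestone band reaches the siltstone by chaining the stated constraints.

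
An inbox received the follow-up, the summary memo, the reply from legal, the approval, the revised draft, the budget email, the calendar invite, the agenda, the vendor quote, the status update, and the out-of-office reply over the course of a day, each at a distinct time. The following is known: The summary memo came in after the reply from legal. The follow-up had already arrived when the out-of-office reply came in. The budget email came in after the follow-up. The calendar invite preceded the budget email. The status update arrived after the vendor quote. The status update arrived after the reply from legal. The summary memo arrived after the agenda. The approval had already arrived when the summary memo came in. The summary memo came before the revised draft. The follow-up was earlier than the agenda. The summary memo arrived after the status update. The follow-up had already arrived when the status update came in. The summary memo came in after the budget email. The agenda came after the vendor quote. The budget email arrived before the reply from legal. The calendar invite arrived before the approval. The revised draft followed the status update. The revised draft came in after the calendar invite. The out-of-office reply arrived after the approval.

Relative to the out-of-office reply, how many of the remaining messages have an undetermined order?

7

Forced before the out-of-office reply: the approval, the calendar invite, and the follow-up.
That leaves the agenda, the budget email, the reply from legal, the revised draft, the status update, the summary memo, and the vendor quote with no forced order relative to the out-of-office reply — 7.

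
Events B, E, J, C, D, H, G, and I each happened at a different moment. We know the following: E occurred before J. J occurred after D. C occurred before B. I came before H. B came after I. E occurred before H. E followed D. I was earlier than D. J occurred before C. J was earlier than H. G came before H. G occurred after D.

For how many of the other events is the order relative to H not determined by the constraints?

2

Forced before H: D, E, G, I, and J.
That leaves B and C with no forced order relative to H — 2.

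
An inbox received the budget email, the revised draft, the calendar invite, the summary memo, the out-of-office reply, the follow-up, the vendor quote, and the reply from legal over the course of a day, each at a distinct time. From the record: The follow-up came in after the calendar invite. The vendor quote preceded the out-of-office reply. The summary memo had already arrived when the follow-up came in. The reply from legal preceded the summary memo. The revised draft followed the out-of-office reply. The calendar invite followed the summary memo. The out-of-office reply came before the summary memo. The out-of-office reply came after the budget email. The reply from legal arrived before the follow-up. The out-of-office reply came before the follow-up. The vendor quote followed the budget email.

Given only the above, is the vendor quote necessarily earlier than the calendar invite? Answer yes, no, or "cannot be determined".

yes

Chain the constraints: the vendor quote → the out-of-office reply → the summary memo → the calendar invite. Each link is directly stated, so the vendor quote comes before the calendar invite.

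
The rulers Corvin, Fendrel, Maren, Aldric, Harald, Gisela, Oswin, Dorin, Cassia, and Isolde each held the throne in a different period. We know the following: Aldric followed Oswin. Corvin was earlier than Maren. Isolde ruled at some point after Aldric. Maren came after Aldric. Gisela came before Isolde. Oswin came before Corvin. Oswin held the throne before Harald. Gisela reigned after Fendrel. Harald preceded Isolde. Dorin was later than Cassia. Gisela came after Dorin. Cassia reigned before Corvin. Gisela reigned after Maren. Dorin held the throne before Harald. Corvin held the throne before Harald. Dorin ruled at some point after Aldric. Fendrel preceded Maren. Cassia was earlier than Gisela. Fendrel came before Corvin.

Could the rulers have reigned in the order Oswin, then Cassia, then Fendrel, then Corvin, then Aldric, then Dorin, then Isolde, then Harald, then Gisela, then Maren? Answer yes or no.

The constraints require Harald before Isolde, but in the proposed sequence Isolde appears ahead of Harald. That one violation is enough.

no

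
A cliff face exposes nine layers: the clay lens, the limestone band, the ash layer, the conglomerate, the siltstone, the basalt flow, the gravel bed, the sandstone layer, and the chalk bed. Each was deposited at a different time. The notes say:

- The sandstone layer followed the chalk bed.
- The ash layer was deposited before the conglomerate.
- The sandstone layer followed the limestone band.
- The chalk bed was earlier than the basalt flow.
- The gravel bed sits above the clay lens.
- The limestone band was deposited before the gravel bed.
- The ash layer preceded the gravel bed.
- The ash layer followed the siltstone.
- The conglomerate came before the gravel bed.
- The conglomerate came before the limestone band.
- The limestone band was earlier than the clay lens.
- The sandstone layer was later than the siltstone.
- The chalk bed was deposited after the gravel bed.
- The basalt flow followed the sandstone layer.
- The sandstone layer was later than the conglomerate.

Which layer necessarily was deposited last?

the basalt flow

Every other layer has a chain of constraints placing it before the basalt flow, so the basalt flow is last.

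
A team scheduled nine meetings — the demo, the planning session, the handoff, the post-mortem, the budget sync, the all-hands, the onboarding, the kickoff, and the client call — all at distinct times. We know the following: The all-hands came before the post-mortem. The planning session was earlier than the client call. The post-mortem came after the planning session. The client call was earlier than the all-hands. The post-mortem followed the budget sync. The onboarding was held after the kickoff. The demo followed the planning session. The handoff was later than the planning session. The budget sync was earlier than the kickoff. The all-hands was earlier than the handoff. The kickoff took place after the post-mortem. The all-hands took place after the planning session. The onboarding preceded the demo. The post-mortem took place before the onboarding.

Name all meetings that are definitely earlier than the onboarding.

the all-hands, the budget sync, the client call, the kickoff, the planning session, the post-mortem

Directly stated before the onboarding: the kickoff and the post-mortem.
The all-hands reaches the onboarding via the all-hands → the post-mortem → the onboarding.
The budget sync reaches the onboarding via the budget sync → the post-mortem → the onboarding.
The client call reaches the onboarding via the client call → the all-hands → the post-mortem → the onboarding.
Likewise the planning session reaches the onboarding by chaining the stated constraints.
No chain forces the handoff (or any of the others) ahead of the onboarding.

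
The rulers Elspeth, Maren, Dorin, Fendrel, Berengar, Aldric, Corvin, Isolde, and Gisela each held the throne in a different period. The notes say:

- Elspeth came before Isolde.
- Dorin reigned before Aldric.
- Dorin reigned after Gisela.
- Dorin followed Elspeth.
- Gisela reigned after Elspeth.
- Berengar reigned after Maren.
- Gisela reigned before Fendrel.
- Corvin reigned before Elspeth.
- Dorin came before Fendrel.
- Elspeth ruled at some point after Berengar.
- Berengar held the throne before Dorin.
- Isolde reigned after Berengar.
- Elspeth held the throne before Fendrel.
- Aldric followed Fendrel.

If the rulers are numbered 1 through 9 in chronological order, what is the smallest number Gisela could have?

Berengar, Corvin, Elspeth, and Maren must all come before Gisela — 4 forced predecessors.
Nothing else is forced ahead of Gisela, so their earliest slot is position 4 + 1 = 5.

5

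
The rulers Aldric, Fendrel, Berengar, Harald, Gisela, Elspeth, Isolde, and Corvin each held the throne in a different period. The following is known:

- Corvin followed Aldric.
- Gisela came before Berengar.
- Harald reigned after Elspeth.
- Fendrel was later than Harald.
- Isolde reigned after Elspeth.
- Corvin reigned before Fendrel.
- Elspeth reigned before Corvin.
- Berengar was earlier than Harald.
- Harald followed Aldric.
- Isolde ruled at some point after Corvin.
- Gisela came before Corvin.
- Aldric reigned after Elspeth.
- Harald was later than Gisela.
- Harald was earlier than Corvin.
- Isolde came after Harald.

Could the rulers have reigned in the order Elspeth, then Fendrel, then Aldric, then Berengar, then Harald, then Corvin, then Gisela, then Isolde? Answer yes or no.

The constraints require Gisela before Harald, but in the proposed sequence Harald appears ahead of Gisela. That one violation is enough.

no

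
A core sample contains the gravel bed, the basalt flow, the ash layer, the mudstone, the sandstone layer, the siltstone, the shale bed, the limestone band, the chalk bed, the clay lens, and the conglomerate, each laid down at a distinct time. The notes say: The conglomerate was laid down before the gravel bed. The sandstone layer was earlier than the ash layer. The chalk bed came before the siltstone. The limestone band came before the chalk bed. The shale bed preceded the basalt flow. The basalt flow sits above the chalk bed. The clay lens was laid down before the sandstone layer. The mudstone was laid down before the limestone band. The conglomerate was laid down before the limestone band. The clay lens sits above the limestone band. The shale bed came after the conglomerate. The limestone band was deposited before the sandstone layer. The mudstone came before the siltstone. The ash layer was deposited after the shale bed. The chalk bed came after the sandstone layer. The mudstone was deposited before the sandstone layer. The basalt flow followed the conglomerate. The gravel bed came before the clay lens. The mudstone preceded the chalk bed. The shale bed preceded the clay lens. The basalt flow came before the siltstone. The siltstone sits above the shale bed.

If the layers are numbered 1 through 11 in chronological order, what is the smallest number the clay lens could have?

6

The conglomerate, the gravel bed, the limestone band, the mudstone, and the shale bed must all come before the clay lens — 5 forced predecessors.
Nothing else is forced ahead of the clay lens, so its earliest slot is position 5 + 1 = 6.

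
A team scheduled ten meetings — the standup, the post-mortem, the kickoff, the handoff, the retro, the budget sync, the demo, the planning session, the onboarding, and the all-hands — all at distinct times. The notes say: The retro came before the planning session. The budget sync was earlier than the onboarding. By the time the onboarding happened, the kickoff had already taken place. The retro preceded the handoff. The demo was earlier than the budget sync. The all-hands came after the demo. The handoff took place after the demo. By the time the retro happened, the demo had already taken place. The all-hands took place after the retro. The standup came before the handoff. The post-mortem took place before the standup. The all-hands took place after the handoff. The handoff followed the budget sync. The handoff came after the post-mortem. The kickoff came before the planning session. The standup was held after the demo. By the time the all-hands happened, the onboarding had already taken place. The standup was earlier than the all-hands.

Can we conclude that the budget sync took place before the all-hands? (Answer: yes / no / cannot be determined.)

yes

Chain the constraints: the budget sync → the onboarding → the all-hands. Each link is directly stated, so the budget sync comes before the all-hands.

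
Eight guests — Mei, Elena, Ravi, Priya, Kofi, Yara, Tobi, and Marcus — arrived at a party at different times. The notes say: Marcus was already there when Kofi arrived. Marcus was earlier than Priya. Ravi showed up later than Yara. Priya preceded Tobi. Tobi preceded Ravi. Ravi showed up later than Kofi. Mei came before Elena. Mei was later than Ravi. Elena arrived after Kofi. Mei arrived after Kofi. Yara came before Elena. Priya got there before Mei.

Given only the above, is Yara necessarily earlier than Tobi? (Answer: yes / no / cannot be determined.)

No chain of stated constraints runs from Yara to Tobi, and none runs from Tobi to Yara either.
So the relative order of Yara and Tobi is not fixed by the given facts.

cannot be determined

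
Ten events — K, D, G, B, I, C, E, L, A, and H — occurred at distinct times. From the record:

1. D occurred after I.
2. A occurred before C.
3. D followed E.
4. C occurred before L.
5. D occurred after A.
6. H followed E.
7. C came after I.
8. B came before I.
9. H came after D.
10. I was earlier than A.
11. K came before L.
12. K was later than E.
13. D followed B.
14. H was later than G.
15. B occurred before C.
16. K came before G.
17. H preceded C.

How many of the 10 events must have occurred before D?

4

Directly stated before D: A, B, E, and I.
No chain forces H (or any of the others) ahead of D.
That's A, B, E, and I — 4 in all.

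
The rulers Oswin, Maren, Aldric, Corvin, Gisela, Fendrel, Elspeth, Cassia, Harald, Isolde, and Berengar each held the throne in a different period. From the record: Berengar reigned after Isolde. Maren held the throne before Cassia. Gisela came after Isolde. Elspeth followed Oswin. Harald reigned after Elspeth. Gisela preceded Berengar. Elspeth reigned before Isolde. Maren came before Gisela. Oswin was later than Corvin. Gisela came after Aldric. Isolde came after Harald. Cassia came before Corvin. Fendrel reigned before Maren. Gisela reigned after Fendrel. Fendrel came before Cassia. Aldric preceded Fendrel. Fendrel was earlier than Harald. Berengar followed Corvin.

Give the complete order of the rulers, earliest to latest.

The constraints fix every adjacent pair, so only one ordering works:
Aldric → Fendrel → Maren → Cassia → Corvin → Oswin → Elspeth → Harald → Isolde → Gisela → Berengar.

Aldric, Fendrel, Maren, Cassia, Corvin, Oswin, Elspeth, Harald, Isolde, Gisela, Berengar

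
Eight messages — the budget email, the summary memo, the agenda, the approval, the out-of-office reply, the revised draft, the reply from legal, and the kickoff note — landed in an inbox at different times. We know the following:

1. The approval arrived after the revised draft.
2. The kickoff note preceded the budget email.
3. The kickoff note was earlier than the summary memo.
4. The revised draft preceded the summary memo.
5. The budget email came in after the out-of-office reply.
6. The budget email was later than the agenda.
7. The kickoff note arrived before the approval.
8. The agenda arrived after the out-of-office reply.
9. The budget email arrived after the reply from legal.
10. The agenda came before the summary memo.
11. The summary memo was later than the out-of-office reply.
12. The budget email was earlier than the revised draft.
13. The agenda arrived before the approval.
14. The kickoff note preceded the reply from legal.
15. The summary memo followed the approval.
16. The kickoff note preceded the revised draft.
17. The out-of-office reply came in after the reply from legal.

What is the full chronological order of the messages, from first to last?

the kickoff note, the reply from legal, the out-of-office reply, the agenda, the budget email, the revised draft, the approval, the summary memo

The constraints fix every adjacent pair, so only one ordering works:
the kickoff note → the reply from legal → the out-of-office reply → the agenda → the budget email → the revised draft → the approval → the summary memo.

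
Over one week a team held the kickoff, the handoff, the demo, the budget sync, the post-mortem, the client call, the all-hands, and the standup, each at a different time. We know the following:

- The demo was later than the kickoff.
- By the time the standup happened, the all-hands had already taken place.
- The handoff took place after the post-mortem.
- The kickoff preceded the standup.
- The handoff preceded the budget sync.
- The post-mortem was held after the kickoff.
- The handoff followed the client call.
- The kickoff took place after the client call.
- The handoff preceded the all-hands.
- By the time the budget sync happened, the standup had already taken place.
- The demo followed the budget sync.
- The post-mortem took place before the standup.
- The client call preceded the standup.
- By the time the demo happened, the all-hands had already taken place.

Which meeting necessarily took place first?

The client call has a chain of constraints placing it before every other meeting, so the client call must be first.

the client call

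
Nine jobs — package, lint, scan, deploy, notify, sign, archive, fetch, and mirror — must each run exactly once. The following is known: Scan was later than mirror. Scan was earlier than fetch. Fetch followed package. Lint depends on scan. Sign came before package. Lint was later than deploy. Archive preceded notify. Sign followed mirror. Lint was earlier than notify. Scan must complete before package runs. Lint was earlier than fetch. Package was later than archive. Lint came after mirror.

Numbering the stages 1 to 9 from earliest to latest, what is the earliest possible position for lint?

Deploy, mirror, and scan must all come before lint — 3 forced predecessors.
Nothing else is forced ahead of lint, so its earliest slot is position 3 + 1 = 4.

4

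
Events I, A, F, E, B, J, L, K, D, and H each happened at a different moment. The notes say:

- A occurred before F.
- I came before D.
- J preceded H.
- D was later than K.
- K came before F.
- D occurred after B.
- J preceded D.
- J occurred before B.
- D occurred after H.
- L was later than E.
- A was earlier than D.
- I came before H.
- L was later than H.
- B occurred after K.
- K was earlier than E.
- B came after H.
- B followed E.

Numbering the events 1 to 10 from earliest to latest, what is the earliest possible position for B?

6

E, H, I, J, and K must all come before B — 5 forced predecessors.
Nothing else is forced ahead of B, so its earliest slot is position 5 + 1 = 6.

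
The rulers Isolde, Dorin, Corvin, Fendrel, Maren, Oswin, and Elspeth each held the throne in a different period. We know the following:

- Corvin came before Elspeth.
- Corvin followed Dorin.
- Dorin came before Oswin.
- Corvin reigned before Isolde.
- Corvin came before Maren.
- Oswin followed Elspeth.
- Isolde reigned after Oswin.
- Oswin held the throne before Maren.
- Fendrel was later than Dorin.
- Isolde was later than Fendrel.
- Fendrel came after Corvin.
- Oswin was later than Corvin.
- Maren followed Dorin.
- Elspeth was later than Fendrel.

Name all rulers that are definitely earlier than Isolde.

Directly stated before Isolde: Corvin, Fendrel, and Oswin.
Dorin reaches Isolde via Dorin → Oswin → Isolde.
Elspeth reaches Isolde via Elspeth → Oswin → Isolde.

Corvin, Dorin, Elspeth, Fendrel, Oswin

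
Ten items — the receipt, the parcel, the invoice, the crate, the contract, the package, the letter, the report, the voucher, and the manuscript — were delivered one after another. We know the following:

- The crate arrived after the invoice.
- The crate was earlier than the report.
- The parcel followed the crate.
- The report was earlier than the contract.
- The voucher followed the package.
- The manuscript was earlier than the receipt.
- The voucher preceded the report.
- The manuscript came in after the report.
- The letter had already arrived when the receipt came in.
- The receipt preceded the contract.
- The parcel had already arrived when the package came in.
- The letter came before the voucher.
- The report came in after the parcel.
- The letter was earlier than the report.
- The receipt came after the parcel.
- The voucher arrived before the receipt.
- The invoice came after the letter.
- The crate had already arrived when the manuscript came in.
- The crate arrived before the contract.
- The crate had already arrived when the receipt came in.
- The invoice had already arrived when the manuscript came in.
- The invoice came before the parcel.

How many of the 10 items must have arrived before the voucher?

Directly stated before the voucher: the letter and the package.
The crate reaches the voucher via the crate → the parcel → the package → the voucher.
The invoice reaches the voucher via the invoice → the parcel → the package → the voucher.
The parcel reaches the voucher via the parcel → the package → the voucher.
That's the crate, the invoice, the letter, the package, and the parcel — 5 in all.

5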